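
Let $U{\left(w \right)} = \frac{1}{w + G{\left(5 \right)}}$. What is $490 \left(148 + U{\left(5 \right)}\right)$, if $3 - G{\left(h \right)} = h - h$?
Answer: $\frac{290325}{4} \approx 72581.0$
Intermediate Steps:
$G{\left(h \right)} = 3$ ($G{\left(h \right)} = 3 - \left(h - h\right) = 3 - 0 = 3 + 0 = 3$)
$U{\left(w \right)} = \frac{1}{3 + w}$ ($U{\left(w \right)} = \frac{1}{w + 3} = \frac{1}{3 + w}$)
$490 \left(148 + U{\left(5 \right)}\right) = 490 \left(148 + \frac{1}{3 + 5}\right) = 490 \left(148 + \frac{1}{8}\right) = 490 \cdot \frac{1185}{8} = \frac{290325}{4}$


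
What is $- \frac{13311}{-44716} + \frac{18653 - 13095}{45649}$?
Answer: $\frac{856165367}{2041240684} \approx 0.41943$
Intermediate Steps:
$- \frac{13311}{-44716} + \frac{18653 - 13095}{45649} = \left(-13311\right) \left(- \frac{1}{44716}\right) + 5558 \cdot \frac{1}{45649} = \frac{13311}{44716} + \frac{5558}{45649} = \frac{856165367}{2041240684}$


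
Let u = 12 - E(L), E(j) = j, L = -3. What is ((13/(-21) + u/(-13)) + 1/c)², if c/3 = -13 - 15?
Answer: 3798601/1192464 ≈ 3.1855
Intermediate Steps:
c = -84 (c = 3*(-13 - 15) = 3*(-28) = -84)
u = 15 (u = 12 - 1*(-3) = 12 + 3 = 15)
((13/(-21) + u/(-13)) + 1/c)² = ((13/(-21) + 15/(-13)) + 1/(-84))² = ((13*(-1/21) + 15*(-1/13)) - 1/84)² = ((-13/21 - 15/13) - 1/84)² = (-484/273 - 1/84)² = (-1949/1092)² = 3798601/1192464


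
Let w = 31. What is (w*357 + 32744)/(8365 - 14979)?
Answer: -43811/6614 ≈ -6.6240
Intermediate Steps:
(w*357 + 32744)/(8365 - 14979) = (31*357 + 32744)/(8365 - 14979) = (11067 + 32744)/(-6614) = 43811*(-1/6614) = -43811/6614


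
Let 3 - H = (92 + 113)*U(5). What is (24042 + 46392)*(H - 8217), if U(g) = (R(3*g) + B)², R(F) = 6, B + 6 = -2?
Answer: -636300756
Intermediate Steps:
B = -8 (B = -6 - 2 = -8)
U(g) = 4 (U(g) = (6 - 8)² = (-2)² = 4)
H = -817 (H = 3 - (92 + 113)*4 = 3 - 205*4 = 3 - 1*820 = 3 - 820 = -817)
(24042 + 46392)*(H - 8217) = (24042 + 46392)*(-817 - 8217) = 70434*(-9034) = -636300756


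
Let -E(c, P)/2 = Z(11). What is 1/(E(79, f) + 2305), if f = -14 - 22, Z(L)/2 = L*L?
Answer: 1/1821 ≈ 0.00054915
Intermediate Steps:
Z(L) = 2*L² (Z(L) = 2*(L*L) = 2*L²)
f = -36
E(c, P) = -484 (E(c, P) = -4*11² = -4*121 = -2*242 = -484)
1/(E(79, f) + 2305) = 1/(-484 + 2305) = 1/1821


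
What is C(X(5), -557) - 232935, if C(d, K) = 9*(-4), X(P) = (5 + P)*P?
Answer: -232971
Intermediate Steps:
X(P) = P*(5 + P)
C(d, K) = -36
C(X(5), -557) - 232935 = -36 - 232935 = -232971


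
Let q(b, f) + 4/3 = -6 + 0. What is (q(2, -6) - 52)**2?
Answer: 31684/9 ≈ 3520.4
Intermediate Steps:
q(b, f) = -22/3 (q(b, f) = -4/3 + (-6 + 0) = -4/3 - 6 = -22/3)
(q(2, -6) - 52)**2 = (-22/3 - 52)**2 = (-178/3)**2 = 31684/9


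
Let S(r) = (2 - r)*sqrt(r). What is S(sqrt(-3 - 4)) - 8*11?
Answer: -88 + 7**(1/4)*sqrt(I)*(2 - I*sqrt(7)) ≈ -82.657 - 0.74272*I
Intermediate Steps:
S(r) = sqrt(r)*(2 - r)
S(sqrt(-3 - 4)) - 8*11 = sqrt(sqrt(-3 - 4))*(2 - sqrt(-3 - 4)) - 8*11 = sqrt(sqrt(-7))*(2 - sqrt(-7)) - 88 = sqrt(I*sqrt(7))*(2 - I*sqrt(7)) - 88 = (7**(1/4)*sqrt(I))*(2 - I*sqrt(7)) - 88 = 7**(1/4)*sqrt(I)*(2 - I*sqrt(7)) - 88 = -88 + 7**(1/4)*sqrt(I)*(2 - I*sqrt(7))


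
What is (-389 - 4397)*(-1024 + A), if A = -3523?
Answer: 21761942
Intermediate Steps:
(-389 - 4397)*(-1024 + A) = (-389 - 4397)*(-1024 - 3523) = -4786*(-4547) = 21761942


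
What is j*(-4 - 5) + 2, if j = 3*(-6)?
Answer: 164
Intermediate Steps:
j = -18
j*(-4 - 5) + 2 = -18*(-4 - 5) + 2 = -18*(-9) + 2 = 162 + 2 = 164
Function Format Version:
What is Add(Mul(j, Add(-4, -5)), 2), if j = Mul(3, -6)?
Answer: 164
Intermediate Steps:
j = -18
Add(Mul(j, Add(-4, -5)), 2) = Add(Mul(-18, Add(-4, -5)), 2) = Add(Mul(-18, -9), 2) = Add(162, 2) = 164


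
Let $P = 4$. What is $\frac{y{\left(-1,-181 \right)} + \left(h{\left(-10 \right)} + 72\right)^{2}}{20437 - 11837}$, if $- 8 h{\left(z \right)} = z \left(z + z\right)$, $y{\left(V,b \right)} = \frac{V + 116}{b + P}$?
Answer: $\frac{195439}{761100} \approx 0.25678$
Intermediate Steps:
$y{\left(V,b \right)} = \frac{116 + V}{4 + b}$ ($y{\left(V,b \right)} = \frac{V + 116}{b + 4} = \frac{116 + V}{4 + b}$)
$h{\left(z \right)} = - \frac{z^{2}}{4}$ ($h{\left(z \right)} = - \frac{z \left(z + z\right)}{8} = - \frac{z 2 z}{8} = - \frac{2 z^{2}}{8} = - \frac{z^{2}}{4}$)
$\frac{y{\left(-1,-181 \right)} + \left(h{\left(-10 \right)} + 72\right)^{2}}{20437 - 11837} = \frac{\frac{116 - 1}{4 - 181} + \left(- \frac{\left(-10\right)^{2}}{4} + 72\right)^{2}}{20437 - 11837} = \frac{\frac{1}{-177} \cdot 115 + \left(\left(- \frac{1}{4}\right) 100 + 72\right)^{2}}{8600} = \left(\left(- \frac{1}{177}\right) 115 + \left(-25 + 72\right)^{2}\right) \frac{1}{8600} = \left(- \frac{115}{177} + 47^{2}\right) \frac{1}{8600} = \left(- \frac{115}{177} + 2209\right) \frac{1}{8600} = \frac{390878}{177} \cdot \frac{1}{8600} = \frac{195439}{761100}$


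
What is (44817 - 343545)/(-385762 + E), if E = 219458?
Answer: 37341/20788 ≈ 1.7963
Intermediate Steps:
(44817 - 343545)/(-385762 + E) = (44817 - 343545)/(-385762 + 219458) = -298728/(-166304) = -298728*(-1/166304) = 37341/20788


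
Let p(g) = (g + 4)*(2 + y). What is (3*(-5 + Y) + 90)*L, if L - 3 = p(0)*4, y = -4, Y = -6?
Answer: -1653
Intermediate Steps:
p(g) = -8 - 2*g (p(g) = (g + 4)*(2 - 4) = (4 + g)*(-2) = -8 - 2*g)
L = -29 (L = 3 + (-8 - 2*0)*4 = 3 + (-8 + 0)*4 = 3 - 8*4 = 3 - 32 = -29)
(3*(-5 + Y) + 90)*L = (3*(-5 - 6) + 90)*(-29) = (3*(-11) + 90)*(-29) = (-33 + 90)*(-29) = 57*(-29) = -1653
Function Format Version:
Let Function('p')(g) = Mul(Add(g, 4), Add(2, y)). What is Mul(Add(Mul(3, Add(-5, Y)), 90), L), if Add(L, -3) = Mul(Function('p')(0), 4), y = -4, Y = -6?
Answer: -1653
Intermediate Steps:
Function('p')(g) = Add(-8, Mul(-2, g)) (Function('p')(g) = Mul(Add(g, 4), Add(2, -4)) = Mul(Add(4, g), -2) = Add(-8, Mul(-2, g)))
L = -29 (L = Add(3, Mul(Add(-8, Mul(-2, 0)), 4)) = Add(3, Mul(Add(-8, 0), 4)) = Add(3, Mul(-8, 4)) = Add(3, -32) = -29)
Mul(Add(Mul(3, Add(-5, Y)), 90), L) = Mul(Add(Mul(3, Add(-5, -6)), 90), -29) = Mul(Add(Mul(3, -11), 90), -29) = Mul(Add(-33, 90), -29) = Mul(57, -29) = -1653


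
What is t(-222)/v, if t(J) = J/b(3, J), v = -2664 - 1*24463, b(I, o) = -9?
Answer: -74/81381 ≈ -0.00090930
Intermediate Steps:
v = -27127 (v = -2664 - 24463 = -27127)
t(J) = -J/9 (t(J) = J/(-9) = J*(-1/9) = -J/9)
t(-222)/v = -1/9*(-222)/(-27127) = (74/3)*(-1/27127) = -74/81381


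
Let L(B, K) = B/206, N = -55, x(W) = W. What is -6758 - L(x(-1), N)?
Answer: -1392147/206 ≈ -6758.0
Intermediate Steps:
L(B, K) = B/206 (L(B, K) = B*(1/206) = B/206)
-6758 - L(x(-1), N) = -6758 - (-1)/206 = -6758 - 1*(-1/206) = -6758 + 1/206 = -1392147/206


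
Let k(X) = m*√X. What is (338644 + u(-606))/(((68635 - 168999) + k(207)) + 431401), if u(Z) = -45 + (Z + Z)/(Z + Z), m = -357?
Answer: 8006366300/7825650959 + 25902900*√23/7825650959 ≈ 1.0390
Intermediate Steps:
k(X) = -357*√X
u(Z) = -44 (u(Z) = -45 + (2*Z)/((2*Z)) = -45 + (2*Z)*(1/(2*Z)) = -45 + 1 = -44)
(338644 + u(-606))/(((68635 - 168999) + k(207)) + 431401) = (338644 - 44)/(((68635 - 168999) - 1071*√23) + 431401) = 338600/((-100364 - 1071*√23) + 431401) = 338600/(331037 - 1071*√23)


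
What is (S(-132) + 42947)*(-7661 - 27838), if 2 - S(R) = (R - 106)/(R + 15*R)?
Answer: -536674177825/352 ≈ -1.5246e+9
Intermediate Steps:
S(R) = 2 - (-106 + R)/(16*R) (S(R) = 2 - (R - 106)/(R + 15*R) = 2 - (-106 + R)/(16*R))
(S(-132) + 42947)*(-7661 - 27838) = ((1/16)*(106 + 31*(-132))/(-132) + 42947)*(-7661 - 27838) = ((1/16)*(-1/132)*(106 - 4092) + 42947)*(-35499) = ((1/16)*(-1/132)*(-3986) + 42947)*(-35499) = (1993/1056 + 42947)*(-35499) = (45354025/1056)*(-35499) = -536674177825/352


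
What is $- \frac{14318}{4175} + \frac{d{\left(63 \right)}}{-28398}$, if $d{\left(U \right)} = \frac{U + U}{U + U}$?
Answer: $- \frac{406606739}{118561650} \approx -3.4295$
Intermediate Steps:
$d{\left(U \right)} = 1$ ($d{\left(U \right)} = \frac{2 U}{2 U} = 2 U \frac{1}{2 U} = 1$)
$- \frac{14318}{4175} + \frac{d{\left(63 \right)}}{-28398} = - \frac{14318}{4175} + 1 \frac{1}{-28398} = \left(-14318\right) \frac{1}{4175} + 1 \left(- \frac{1}{28398}\right) = - \frac{14318}{4175} - \frac{1}{28398} = - \frac{406606739}{118561650}$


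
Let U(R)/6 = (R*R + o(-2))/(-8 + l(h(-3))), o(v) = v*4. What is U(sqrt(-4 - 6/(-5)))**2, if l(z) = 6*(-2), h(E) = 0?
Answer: 6561/625 ≈ 10.498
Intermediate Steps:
o(v) = 4*v
l(z) = -12
U(R) = 12/5 - 3*R**2/10 (U(R) = 6*((R*R + 4*(-2))/(-8 - 12)) = 6*((R**2 - 8)/(-20)) = 6*((-8 + R**2)*(-1/20)) = 6*(2/5 - R**2/20) = 12/5 - 3*R**2/10)
U(sqrt(-4 - 6/(-5)))**2 = (12/5 - 3*(sqrt(-4 - 6/(-5)))**2/10)**2 = (12/5 - 3*(sqrt(-4 - 6*(-1/5)))**2/10)**2 = (12/5 - 3*(sqrt(-4 + 6/5))**2/10)**2 = (12/5 - 3*(sqrt(-14/5))**2/10)**2 = (12/5 - 3*(I*sqrt(70)/5)**2/10)**2 = (12/5 - 3/10*(-14/5))**2 = (12/5 + 21/25)**2 = (81/25)**2 = 6561/625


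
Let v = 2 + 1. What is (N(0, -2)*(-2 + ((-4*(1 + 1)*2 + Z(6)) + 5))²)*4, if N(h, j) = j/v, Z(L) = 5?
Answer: -512/3 ≈ -170.67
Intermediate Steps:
v = 3
N(h, j) = j/3
(N(0, -2)*(-2 + ((-4*(1 + 1)*2 + Z(6)) + 5))²)*4 = (((⅓)*(-2))*(-2 + ((-4*(1 + 1)*2 + 5) + 5))²)*4 = -2*(-2 + ((-4*2*2 + 5) + 5))²/3*4 = -2*(-2 + ((-8*2 + 5) + 5))²/3*4 = -2*(-2 + ((-16 + 5) + 5))²/3*4 = -2*(-2 + (-11 + 5))²/3*4 = -2*(-2 - 6)²/3*4 = -⅔*(-8)²*4 = -⅔*64*4 = -128/3*4 = -512/3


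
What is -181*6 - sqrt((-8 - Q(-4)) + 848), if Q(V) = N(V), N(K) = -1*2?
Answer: -1086 - sqrt(842) ≈ -1115.0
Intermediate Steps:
N(K) = -2
Q(V) = -2
-181*6 - sqrt((-8 - Q(-4)) + 848) = -181*6 - sqrt((-8 - 1*(-2)) + 848) = -1086 - sqrt((-8 + 2) + 848) = -1086 - sqrt(-6 + 848) = -1086 - sqrt(842)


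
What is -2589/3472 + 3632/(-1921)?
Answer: -17583773/6669712 ≈ -2.6364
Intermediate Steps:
-2589/3472 + 3632/(-1921) = -2589*1/3472 + 3632*(-1/1921) = -2589/3472 - 3632/1921 = -17583773/6669712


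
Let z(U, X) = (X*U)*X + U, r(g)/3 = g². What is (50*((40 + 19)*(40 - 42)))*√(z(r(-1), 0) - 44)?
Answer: -5900*I*√41 ≈ -37778.0*I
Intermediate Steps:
r(g) = 3*g²
z(U, X) = U + U*X² (z(U, X) = (U*X)*X + U = U*X² + U = U + U*X²)
(50*((40 + 19)*(40 - 42)))*√(z(r(-1), 0) - 44) = (50*((40 + 19)*(40 - 42)))*√((3*(-1)²)*(1 + 0²) - 44) = (50*(59*(-2)))*√((3*1)*(1 + 0) - 44) = (50*(-118))*√(3*1 - 44) = -5900*√(3 - 44) = -5900*I*√41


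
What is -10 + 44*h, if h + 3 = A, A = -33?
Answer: -1594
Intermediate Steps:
h = -36 (h = -3 - 33 = -36)
-10 + 44*h = -10 + 44*(-36) = -10 - 1584 = -1594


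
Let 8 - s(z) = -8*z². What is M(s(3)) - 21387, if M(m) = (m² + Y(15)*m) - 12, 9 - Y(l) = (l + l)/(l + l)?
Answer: -14359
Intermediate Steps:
s(z) = 8 + 8*z² (s(z) = 8 - (-8)*z² = 8 + 8*z²)
Y(l) = 8 (Y(l) = 9 - (l + l)/(l + l) = 9 - 2*l/(2*l) = 9 - 2*l*1/(2*l) = 9 - 1*1 = 9 - 1 = 8)
M(m) = -12 + m² + 8*m (M(m) = (m² + 8*m) - 12 = -12 + m² + 8*m)
M(s(3)) - 21387 = (-12 + (8 + 8*3²)² + 8*(8 + 8*3²)) - 21387 = (-12 + (8 + 8*9)² + 8*(8 + 8*9)) - 21387 = (-12 + (8 + 72)² + 8*(8 + 72)) - 21387 = (-12 + 80² + 8*80) - 21387 = (-12 + 6400 + 640) - 21387 = 7028 - 21387 = -14359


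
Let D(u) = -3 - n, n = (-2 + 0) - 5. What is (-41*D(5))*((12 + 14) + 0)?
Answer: -4264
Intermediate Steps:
n = -7 (n = -2 - 5 = -7)
D(u) = 4 (D(u) = -3 - 1*(-7) = -3 + 7 = 4)
(-41*D(5))*((12 + 14) + 0) = (-41*4)*((12 + 14) + 0) = -164*(26 + 0) = -164*26 = -4264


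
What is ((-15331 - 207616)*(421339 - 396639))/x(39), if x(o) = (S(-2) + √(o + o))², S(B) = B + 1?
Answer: -435036481100/5929 - 11013581800*√78/5929 ≈ -8.9780e+7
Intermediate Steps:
S(B) = 1 + B
x(o) = (-1 + √2*√o)² (x(o) = ((1 - 2) + √(o + o))² = (-1 + √(2*o))² = (-1 + √2*√o)²)
((-15331 - 207616)*(421339 - 396639))/x(39) = ((-15331 - 207616)*(421339 - 396639))/((-1 + √2*√39)²) = (-222947*24700)/((-1 + √78)²) = -5506790900/(-1 + √78)²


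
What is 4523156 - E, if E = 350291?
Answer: 4172865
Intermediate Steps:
4523156 - E = 4523156 - 1*350291 = 4523156 - 350291 = 4172865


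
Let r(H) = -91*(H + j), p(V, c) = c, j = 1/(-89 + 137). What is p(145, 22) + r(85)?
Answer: -370315/48 ≈ -7714.9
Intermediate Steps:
j = 1/48 ≈ 0.020833
r(H) = -91/48 - 91*H (r(H) = -91*(H + 1/48) = -91*(1/48 + H) = -91/48 - 91*H)
p(145, 22) + r(85) = 22 + (-91/48 - 91*85) = 22 + (-91/48 - 7735) = 22 - 371371/48 = -370315/48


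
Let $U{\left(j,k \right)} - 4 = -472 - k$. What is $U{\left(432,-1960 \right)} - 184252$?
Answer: $-182760$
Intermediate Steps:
$U{\left(j,k \right)} = -468 - k$ ($U{\left(j,k \right)} = 4 - \left(472 + k\right) = -468 - k$)
$U{\left(432,-1960 \right)} - 184252 = \left(-468 - -1960\right) - 184252 = \left(-468 + 1960\right) - 184252 = 1492 - 184252 = -182760$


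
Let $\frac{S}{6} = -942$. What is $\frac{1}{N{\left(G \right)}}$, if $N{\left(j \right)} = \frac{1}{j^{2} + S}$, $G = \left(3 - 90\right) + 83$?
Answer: $-5636$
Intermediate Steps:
$S = -5652$ ($S = 6 \left(-942\right) = -5652$)
$G = -4$ ($G = -87 + 83 = -4$)
$N{\left(j \right)} = \frac{1}{-5652 + j^{2}}$ ($N{\left(j \right)} = \frac{1}{j^{2} - 5652} = \frac{1}{-5652 + j^{2}}$)
$\frac{1}{N{\left(G \right)}} = \frac{1}{\frac{1}{-5652 + \left(-4\right)^{2}}} = \frac{1}{\frac{1}{-5652 + 16}} = \frac{1}{\frac{1}{-5636}} = \frac{1}{- \frac{1}{5636}} = -5636$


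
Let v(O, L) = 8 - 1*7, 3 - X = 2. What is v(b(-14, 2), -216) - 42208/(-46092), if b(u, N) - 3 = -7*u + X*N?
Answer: 22075/11523 ≈ 1.9157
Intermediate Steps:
X = 1 (X = 3 - 1*2 = 3 - 2 = 1)
b(u, N) = 3 + N - 7*u (b(u, N) = 3 + (-7*u + 1*N) = 3 + (-7*u + N) = 3 + (N - 7*u) = 3 + N - 7*u)
v(O, L) = 1 (v(O, L) = 8 - 7 = 1)
v(b(-14, 2), -216) - 42208/(-46092) = 1 - 42208/(-46092) = 1 - 42208*(-1/46092) = 1 + 10552/11523 = 22075/11523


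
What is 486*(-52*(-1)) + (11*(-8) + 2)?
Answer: 25186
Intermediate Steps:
486*(-52*(-1)) + (11*(-8) + 2) = 486*52 + (-88 + 2) = 25272 - 86 = 25186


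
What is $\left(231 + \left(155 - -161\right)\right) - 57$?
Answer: $490$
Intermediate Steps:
$\left(231 + \left(155 - -161\right)\right) - 57 = \left(231 + \left(155 + 161\right)\right) - 57 = \left(231 + 316\right) - 57 = 547 - 57 = 490$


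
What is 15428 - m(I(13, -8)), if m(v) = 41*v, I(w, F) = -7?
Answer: 15715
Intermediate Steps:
15428 - m(I(13, -8)) = 15428 - 41*(-7) = 15428 - 1*(-287) = 15428 + 287 = 15715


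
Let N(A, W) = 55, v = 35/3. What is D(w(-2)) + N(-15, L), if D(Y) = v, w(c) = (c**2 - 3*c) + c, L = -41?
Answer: 200/3 ≈ 66.667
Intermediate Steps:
v = 35/3 (v = 35*(1/3) = 35/3 ≈ 11.667)
w(c) = c**2 - 2*c
D(Y) = 35/3
D(w(-2)) + N(-15, L) = 35/3 + 55 = 200/3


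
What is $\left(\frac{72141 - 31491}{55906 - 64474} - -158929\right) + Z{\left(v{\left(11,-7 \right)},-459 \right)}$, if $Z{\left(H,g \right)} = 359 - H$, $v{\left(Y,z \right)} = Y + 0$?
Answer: $\frac{227440781}{1428} \approx 1.5927 \cdot 10^{5}$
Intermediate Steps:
$v{\left(Y,z \right)} = Y$
$\left(\frac{72141 - 31491}{55906 - 64474} - -158929\right) + Z{\left(v{\left(11,-7 \right)},-459 \right)} = \left(\frac{72141 - 31491}{55906 - 64474} - -158929\right) + \left(359 - 11\right) = \left(\frac{40650}{-8568} + 158929\right) + \left(359 - 11\right) = \left(40650 \left(- \frac{1}{8568}\right) + 158929\right) + 348 = \left(- \frac{6775}{1428} + 158929\right) + 348 = \frac{226943837}{1428} + 348 = \frac{227440781}{1428}$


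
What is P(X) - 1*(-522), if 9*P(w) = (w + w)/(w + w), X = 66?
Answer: 4699/9 ≈ 522.11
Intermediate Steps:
P(w) = ⅑ (P(w) = ((w + w)/(w + w))/9 = ((2*w)/((2*w)))/9 = ((2*w)*(1/(2*w)))/9 = (⅑)*1 = ⅑)
P(X) - 1*(-522) = ⅑ - 1*(-522) = ⅑ + 522 = 4699/9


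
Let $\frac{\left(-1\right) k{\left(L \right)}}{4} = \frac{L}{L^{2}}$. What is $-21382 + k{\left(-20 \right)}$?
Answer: $- \frac{106909}{5} \approx -21382.0$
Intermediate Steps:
$k{\left(L \right)} = - \frac{4}{L}$ ($k{\left(L \right)} = - 4 \frac{L}{L^{2}} = - \frac{4}{L}$)
$-21382 + k{\left(-20 \right)} = -21382 - \frac{4}{-20} = -21382 - - \frac{1}{5} = -21382 + \frac{1}{5} = - \frac{106909}{5}$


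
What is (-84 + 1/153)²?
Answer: 165148201/23409 ≈ 7054.9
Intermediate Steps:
(-84 + 1/153)² = (-12851/153)² = 165148201/23409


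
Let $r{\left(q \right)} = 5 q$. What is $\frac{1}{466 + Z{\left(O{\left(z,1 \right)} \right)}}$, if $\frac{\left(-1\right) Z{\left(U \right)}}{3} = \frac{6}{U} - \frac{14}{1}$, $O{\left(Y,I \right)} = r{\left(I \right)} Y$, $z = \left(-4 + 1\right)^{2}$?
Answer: $\frac{5}{2538} \approx 0.0019701$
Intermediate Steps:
$z = 9$ ($z = \left(-3\right)^{2} = 9$)
$O{\left(Y,I \right)} = 5 I Y$
$Z{\left(U \right)} = 42 - \frac{18}{U}$ ($Z{\left(U \right)} = - 3 \left(\frac{6}{U} - \frac{14}{1}\right) = - 3 \left(\frac{6}{U} - 14\right) = - 3 \left(-14 + \frac{6}{U}\right) = 42 - \frac{18}{U}$)
$\frac{1}{466 + Z{\left(O{\left(z,1 \right)} \right)}} = \frac{1}{466 + \left(42 - \frac{18}{5 \cdot 1 \cdot 9}\right)} = \frac{1}{466 + \left(42 - \frac{18}{45}\right)} = \frac{1}{466 + \left(42 - \frac{2}{5}\right)} = \frac{1}{466 + \frac{208}{5}} = \frac{1}{\frac{2538}{5}} = \frac{5}{2538}$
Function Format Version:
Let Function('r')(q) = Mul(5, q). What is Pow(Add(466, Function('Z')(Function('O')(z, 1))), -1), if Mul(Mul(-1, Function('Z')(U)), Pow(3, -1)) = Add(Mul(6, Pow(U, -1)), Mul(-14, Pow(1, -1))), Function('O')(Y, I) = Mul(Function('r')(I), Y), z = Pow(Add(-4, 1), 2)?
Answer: Rational(5, 2538) ≈ 0.0019701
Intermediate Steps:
z = 9 (z = Pow(-3, 2) = 9)
Function('O')(Y, I) = Mul(5, I, Y) (Function('O')(Y, I) = Mul(Mul(5, I), Y) = Mul(5, I, Y))
Function('Z')(U) = Add(42, Mul(-18, Pow(U, -1))) (Function('Z')(U) = Mul(-3, Add(Mul(6, Pow(U, -1)), Mul(-14, Pow(1, -1)))) = Mul(-3, Add(Mul(6, Pow(U, -1)), Mul(-14, 1))) = Mul(-3, Add(Mul(6, Pow(U, -1)), -14)) = Mul(-3, Add(-14, Mul(6, Pow(U, -1)))) = Add(42, Mul(-18, Pow(U, -1))))
Pow(Add(466, Function('Z')(Function('O')(z, 1))), -1) = Pow(Add(466, Add(42, Mul(-18, Pow(Mul(5, 1, 9), -1)))), -1) = Pow(Add(466, Add(42, Mul(-18, Pow(45, -1)))), -1) = Pow(Add(466, Add(42, Mul(-18, Rational(1, 45)))), -1) = Pow(Add(466, Add(42, Rational(-2, 5))), -1) = Pow(Add(466, Rational(208, 5)), -1) = Pow(Rational(2538, 5), -1) = Rational(5, 2538)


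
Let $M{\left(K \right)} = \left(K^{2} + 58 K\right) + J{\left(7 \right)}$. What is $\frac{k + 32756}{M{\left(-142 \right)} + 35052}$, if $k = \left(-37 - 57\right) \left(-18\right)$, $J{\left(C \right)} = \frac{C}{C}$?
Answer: $\frac{34448}{46981} \approx 0.73323$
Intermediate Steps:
$J{\left(C \right)} = 1$
$k = 1692$ ($k = \left(-94\right) \left(-18\right) = 1692$)
$M{\left(K \right)} = 1 + K^{2} + 58 K$ ($M{\left(K \right)} = \left(K^{2} + 58 K\right) + 1 = 1 + K^{2} + 58 K$)
$\frac{k + 32756}{M{\left(-142 \right)} + 35052} = \frac{1692 + 32756}{\left(1 + \left(-142\right)^{2} + 58 \left(-142\right)\right) + 35052} = \frac{34448}{\left(1 + 20164 - 8236\right) + 35052} = \frac{34448}{11929 + 35052} = \frac{34448}{46981}$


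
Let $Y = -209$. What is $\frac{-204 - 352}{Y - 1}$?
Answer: $\frac{278}{105} \approx 2.6476$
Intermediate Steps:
$\frac{-204 - 352}{Y - 1} = \frac{-204 - 352}{-209 - 1} = - \frac{556}{-210} = \left(-556\right) \left(- \frac{1}{210}\right) = \frac{278}{105}$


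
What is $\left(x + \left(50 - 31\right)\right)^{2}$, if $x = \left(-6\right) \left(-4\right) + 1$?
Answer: $1936$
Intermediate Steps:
$x = 25$ ($x = 24 + 1 = 25$)
$\left(x + \left(50 - 31\right)\right)^{2} = \left(25 + \left(50 - 31\right)\right)^{2} = \left(25 + 19\right)^{2} = 44^{2} = 1936$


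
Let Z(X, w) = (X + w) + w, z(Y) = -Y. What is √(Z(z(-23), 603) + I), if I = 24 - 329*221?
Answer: 4*I*√4466 ≈ 267.31*I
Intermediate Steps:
Z(X, w) = X + 2*w
I = -72685 (I = 24 - 72709 = -72685)
√(Z(z(-23), 603) + I) = √((-1*(-23) + 2*603) - 72685) = √((23 + 1206) - 72685) = √(1229 - 72685) = √(-71456) = 4*I*√4466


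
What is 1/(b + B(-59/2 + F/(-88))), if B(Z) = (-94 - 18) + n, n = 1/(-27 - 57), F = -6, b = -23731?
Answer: -84/2002813 ≈ -4.1941e-5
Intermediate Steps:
n = -1/84 (n = 1/(-84) = -1/84 ≈ -0.011905)
B(Z) = -9409/84 (B(Z) = (-94 - 18) - 1/84 = -112 - 1/84 = -9409/84)
1/(b + B(-59/2 + F/(-88))) = 1/(-23731 - 9409/84) = 1/(-2002813/84) = -84/2002813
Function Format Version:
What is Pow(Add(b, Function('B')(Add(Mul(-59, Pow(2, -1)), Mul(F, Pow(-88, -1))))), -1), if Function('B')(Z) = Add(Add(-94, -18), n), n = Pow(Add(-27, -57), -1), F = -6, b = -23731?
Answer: Rational(-84, 2002813) ≈ -4.1941e-5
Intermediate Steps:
n = Rational(-1, 84) (n = Pow(-84, -1) = Rational(-1, 84) ≈ -0.011905)
Function('B')(Z) = Rational(-9409, 84) (Function('B')(Z) = Add(Add(-94, -18), Rational(-1, 84)) = Add(-112, Rational(-1, 84)) = Rational(-9409, 84))
Pow(Add(b, Function('B')(Add(Mul(-59, Pow(2, -1)), Mul(F, Pow(-88, -1))))), -1) = Pow(Add(-23731, Rational(-9409, 84)), -1) = Pow(Rational(-2002813, 84), -1) = Rational(-84, 2002813)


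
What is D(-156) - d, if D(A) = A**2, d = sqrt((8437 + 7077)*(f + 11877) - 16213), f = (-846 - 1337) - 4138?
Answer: 24336 - sqrt(86179571) ≈ 15053.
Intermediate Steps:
f = -6321 (f = -2183 - 4138 = -6321)
d = sqrt(86179571) (d = sqrt((8437 + 7077)*(-6321 + 11877) - 16213) = sqrt(15514*5556 - 16213) = sqrt(86195784 - 16213) = sqrt(86179571) ≈ 9283.3)
D(-156) - d = (-156)**2 - sqrt(86179571) = 24336 - sqrt(86179571)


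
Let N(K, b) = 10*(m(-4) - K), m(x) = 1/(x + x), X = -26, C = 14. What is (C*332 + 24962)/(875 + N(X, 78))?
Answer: 23688/907 ≈ 26.117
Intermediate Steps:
m(x) = 1/(2*x)
N(K, b) = -5/4 - 10*K (N(K, b) = 10*((½)/(-4) - K) = 10*((½)*(-¼) - K) = 10*(-⅛ - K) = -5/4 - 10*K)
(C*332 + 24962)/(875 + N(X, 78)) = (14*332 + 24962)/(875 + (-5/4 - 10*(-26))) = (4648 + 24962)/(875 + (-5/4 + 260)) = 29610/(875 + 1035/4) = 29610/(4535/4) = 29610*(4/4535) = 23688/907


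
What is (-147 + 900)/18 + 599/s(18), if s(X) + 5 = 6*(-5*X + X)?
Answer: 106093/2622 ≈ 40.463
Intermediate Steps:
s(X) = -5 - 24*X (s(X) = -5 + 6*(-5*X + X) = -5 + 6*(-4*X) = -5 - 24*X)
(-147 + 900)/18 + 599/s(18) = (-147 + 900)/18 + 599/(-5 - 24*18) = 753*(1/18) + 599/(-5 - 432) = 251/6 + 599/(-437) = 251/6 + 599*(-1/437) = 251/6 - 599/437 = 106093/2622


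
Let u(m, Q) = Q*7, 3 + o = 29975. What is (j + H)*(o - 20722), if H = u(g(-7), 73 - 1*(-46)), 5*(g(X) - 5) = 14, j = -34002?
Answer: -306813250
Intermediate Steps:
g(X) = 39/5 (g(X) = 5 + (⅕)*14 = 5 + 14/5 = 39/5)
o = 29972 (o = -3 + 29975 = 29972)
u(m, Q) = 7*Q
H = 833 (H = 7*(73 - 1*(-46)) = 7*(73 + 46) = 7*119 = 833)
(j + H)*(o - 20722) = (-34002 + 833)*(29972 - 20722) = -33169*9250 = -306813250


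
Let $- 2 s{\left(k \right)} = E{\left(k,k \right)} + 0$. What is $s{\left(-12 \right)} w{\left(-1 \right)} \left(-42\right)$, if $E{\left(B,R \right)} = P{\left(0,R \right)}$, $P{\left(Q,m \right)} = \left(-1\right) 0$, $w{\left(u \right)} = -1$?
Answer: $0$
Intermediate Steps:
$P{\left(Q,m \right)} = 0$
$E{\left(B,R \right)} = 0$
$s{\left(k \right)} = 0$ ($s{\left(k \right)} = - \frac{0 + 0}{2} = \left(- \frac{1}{2}\right) 0 = 0$)
$s{\left(-12 \right)} w{\left(-1 \right)} \left(-42\right) = 0 \left(-1\right) \left(-42\right) = 0 \left(-42\right) = 0$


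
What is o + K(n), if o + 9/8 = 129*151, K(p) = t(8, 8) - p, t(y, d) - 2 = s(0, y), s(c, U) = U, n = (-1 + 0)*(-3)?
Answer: 155879/8 ≈ 19485.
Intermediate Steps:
n = 3 (n = -1*(-3) = 3)
t(y, d) = 2 + y
K(p) = 10 - p (K(p) = (2 + 8) - p = 10 - p)
o = 155823/8 (o = -9/8 + 129*151 = -9/8 + 19479 = 155823/8 ≈ 19478.)
o + K(n) = 155823/8 + (10 - 1*3) = 155823/8 + (10 - 3) = 155823/8 + 7 = 155879/8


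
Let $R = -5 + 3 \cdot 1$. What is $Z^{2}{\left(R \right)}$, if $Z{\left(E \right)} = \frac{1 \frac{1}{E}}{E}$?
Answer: $\frac{1}{16} \approx 0.0625$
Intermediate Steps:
$R = -2$ ($R = -5 + 3 = -2$)
$Z{\left(E \right)} = \frac{1}{E^{2}}$ ($Z{\left(E \right)} = \frac{1}{E E} = \frac{1}{E^{2}}$)
$Z^{2}{\left(R \right)} = \left(\frac{1}{4}\right)^{2} = \frac{1}{16}$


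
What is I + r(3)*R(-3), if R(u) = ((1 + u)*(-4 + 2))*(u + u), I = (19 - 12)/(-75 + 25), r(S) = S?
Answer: -3607/50 ≈ -72.140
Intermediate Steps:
I = -7/50 (I = 7/(-50) = 7*(-1/50) = -7/50 ≈ -0.14000)
R(u) = 2*u*(-2 - 2*u) (R(u) = ((1 + u)*(-2))*(2*u) = (-2 - 2*u)*(2*u) = 2*u*(-2 - 2*u))
I + r(3)*R(-3) = -7/50 + 3*(-4*(-3)*(1 - 3)) = -7/50 + 3*(-4*(-3)*(-2)) = -7/50 + 3*(-24) = -7/50 - 72 = -3607/50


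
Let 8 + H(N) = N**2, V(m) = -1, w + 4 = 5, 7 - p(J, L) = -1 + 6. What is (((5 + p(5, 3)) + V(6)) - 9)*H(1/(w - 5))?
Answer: 381/16 ≈ 23.813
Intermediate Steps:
p(J, L) = 2 (p(J, L) = 7 - (-1 + 6) = 7 - 1*5 = 7 - 5 = 2)
w = 1 (w = -4 + 5 = 1)
H(N) = -8 + N**2
(((5 + p(5, 3)) + V(6)) - 9)*H(1/(w - 5)) = (((5 + 2) - 1) - 9)*(-8 + (1/(1 - 5))**2) = ((7 - 1) - 9)*(-8 + (1/(-4))**2) = (6 - 9)*(-8 + (-1/4)**2) = -3*(-8 + 1/16) = -3*(-127/16) = 381/16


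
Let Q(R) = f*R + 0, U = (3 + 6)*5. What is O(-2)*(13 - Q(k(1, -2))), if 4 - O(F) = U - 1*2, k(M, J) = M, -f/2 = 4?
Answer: -819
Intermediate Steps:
f = -8 (f = -2*4 = -8)
U = 45 (U = 9*5 = 45)
O(F) = -39 (O(F) = 4 - (45 - 1*2) = 4 - (45 - 2) = 4 - 1*43 = 4 - 43 = -39)
Q(R) = -8*R (Q(R) = -8*R + 0 = -8*R)
O(-2)*(13 - Q(k(1, -2))) = -39*(13 - (-8)) = -39*(13 - 1*(-8)) = -39*(13 + 8) = -39*21 = -819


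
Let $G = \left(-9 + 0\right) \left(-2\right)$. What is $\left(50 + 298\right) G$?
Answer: $6264$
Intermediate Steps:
$G = 18$ ($G = \left(-9\right) \left(-2\right) = 18$)
$\left(50 + 298\right) G = \left(50 + 298\right) 18 = 348 \cdot 18 = 6264$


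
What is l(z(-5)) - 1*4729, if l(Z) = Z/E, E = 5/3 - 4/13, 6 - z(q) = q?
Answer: -250208/53 ≈ -4720.9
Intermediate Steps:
z(q) = 6 - q
E = 53/39 (E = 5*(1/3) - 4*1/13 = 5/3 - 4/13 = 53/39 ≈ 1.3590)
l(Z) = 39*Z/53 (l(Z) = Z/(53/39) = Z*(39/53) = 39*Z/53)
l(z(-5)) - 1*4729 = 39*(6 - 1*(-5))/53 - 1*4729 = 39*(6 + 5)/53 - 4729 = (39/53)*11 - 4729 = 429/53 - 4729 = -250208/53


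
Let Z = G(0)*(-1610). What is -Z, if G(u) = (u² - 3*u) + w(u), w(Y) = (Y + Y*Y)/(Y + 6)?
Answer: 0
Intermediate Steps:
w(Y) = (Y + Y²)/(6 + Y)
G(u) = u² - 3*u + u*(1 + u)/(6 + u) (G(u) = (u² - 3*u) + u*(1 + u)/(6 + u) = u² - 3*u + u*(1 + u)/(6 + u))
Z = 0 (Z = (0*(-17 + 0² + 4*0)/(6 + 0))*(-1610) = (0*(-17 + 0 + 0)/6)*(-1610) = (0*(⅙)*(-17))*(-1610) = 0*(-1610) = 0)
-Z = -1*0 = 0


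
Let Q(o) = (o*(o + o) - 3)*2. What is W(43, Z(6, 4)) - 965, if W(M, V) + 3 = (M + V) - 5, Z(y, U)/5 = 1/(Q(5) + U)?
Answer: -91135/98 ≈ -929.95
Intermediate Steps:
Q(o) = -6 + 4*o**2 (Q(o) = (o*(2*o) - 3)*2 = (2*o**2 - 3)*2 = (-3 + 2*o**2)*2 = -6 + 4*o**2)
Z(y, U) = 5/(94 + U) (Z(y, U) = 5/((-6 + 4*5**2) + U) = 5/((-6 + 4*25) + U) = 5/((-6 + 100) + U) = 5/(94 + U))
W(M, V) = -8 + M + V (W(M, V) = -3 + ((M + V) - 5) = -3 + (-5 + M + V) = -8 + M + V)
W(43, Z(6, 4)) - 965 = (-8 + 43 + 5/(94 + 4)) - 965 = (-8 + 43 + 5/98) - 965 = 3435/98 - 965 = -91135/98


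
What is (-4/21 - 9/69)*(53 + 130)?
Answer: -9455/161 ≈ -58.727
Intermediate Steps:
(-4/21 - 9/69)*(53 + 130) = (-4*1/21 - 9*1/69)*183 = (-4/21 - 3/23)*183 = -155/483*183 = -9455/161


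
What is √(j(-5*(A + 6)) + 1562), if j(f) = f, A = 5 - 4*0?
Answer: √1507 ≈ 38.820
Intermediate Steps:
A = 5 (A = 5 + 0 = 5)
√(j(-5*(A + 6)) + 1562) = √(-5*(5 + 6) + 1562) = √(-5*11 + 1562) = √(-55 + 1562) = √1507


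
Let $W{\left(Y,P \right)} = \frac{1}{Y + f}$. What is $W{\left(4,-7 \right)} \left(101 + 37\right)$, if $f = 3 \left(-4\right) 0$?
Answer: $\frac{69}{2} \approx 34.5$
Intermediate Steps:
$f = 0$ ($f = \left(-12\right) 0 = 0$)
$W{\left(Y,P \right)} = \frac{1}{Y}$ ($W{\left(Y,P \right)} = \frac{1}{Y + 0} = \frac{1}{Y}$)
$W{\left(4,-7 \right)} \left(101 + 37\right) = \frac{101 + 37}{4} = \frac{1}{4} \cdot 138 = \frac{69}{2}$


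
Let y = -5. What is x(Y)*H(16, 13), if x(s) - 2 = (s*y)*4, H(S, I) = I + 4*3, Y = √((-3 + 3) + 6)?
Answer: 50 - 500*√6 ≈ -1174.7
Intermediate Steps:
Y = √6 (Y = √(0 + 6) = √6 ≈ 2.4495)
H(S, I) = 12 + I (H(S, I) = I + 12 = 12 + I)
x(s) = 2 - 20*s (x(s) = 2 + (s*(-5))*4 = 2 - 5*s*4 = 2 - 20*s)
x(Y)*H(16, 13) = (2 - 20*√6)*(12 + 13) = (2 - 20*√6)*25 = 50 - 500*√6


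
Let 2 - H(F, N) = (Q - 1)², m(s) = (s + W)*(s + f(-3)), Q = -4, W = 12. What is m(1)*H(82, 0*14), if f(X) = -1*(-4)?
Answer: -1495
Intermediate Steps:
f(X) = 4
m(s) = (4 + s)*(12 + s) (m(s) = (s + 12)*(s + 4) = (12 + s)*(4 + s) = (4 + s)*(12 + s))
H(F, N) = -23 (H(F, N) = 2 - (-4 - 1)² = 2 - 1*(-5)² = 2 - 1*25 = 2 - 25 = -23)
m(1)*H(82, 0*14) = (48 + 1² + 16*1)*(-23) = (48 + 1 + 16)*(-23) = 65*(-23) = -1495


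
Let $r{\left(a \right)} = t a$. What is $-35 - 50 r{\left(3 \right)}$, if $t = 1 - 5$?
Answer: $565$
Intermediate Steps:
$t = -4$
$r{\left(a \right)} = - 4 a$
$-35 - 50 r{\left(3 \right)} = -35 - 50 \left(\left(-4\right) 3\right) = -35 - -600 = -35 + 600 = 565$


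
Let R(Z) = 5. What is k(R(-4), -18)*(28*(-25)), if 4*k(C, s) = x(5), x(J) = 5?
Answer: -875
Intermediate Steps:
k(C, s) = 5/4 (k(C, s) = (¼)*5 = 5/4)
k(R(-4), -18)*(28*(-25)) = 5*(28*(-25))/4 = (5/4)*(-700) = -875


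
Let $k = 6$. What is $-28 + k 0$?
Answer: $-28$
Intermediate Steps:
$-28 + k 0 = -28 + 6 \cdot 0 = -28 + 0 = -28$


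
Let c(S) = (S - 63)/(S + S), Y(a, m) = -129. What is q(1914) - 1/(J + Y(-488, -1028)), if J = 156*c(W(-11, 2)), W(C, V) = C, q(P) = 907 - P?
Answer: -4383482/4353 ≈ -1007.0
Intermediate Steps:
c(S) = (-63 + S)/(2*S) (c(S) = (-63 + S)/((2*S)) = (1/(2*S))*(-63 + S) = (-63 + S)/(2*S))
J = 5772/11 (J = 156*((1/2)*(-63 - 11)/(-11)) = 156*((1/2)*(-1/11)*(-74)) = 156*(37/11) = 5772/11 ≈ 524.73)
q(1914) - 1/(J + Y(-488, -1028)) = (907 - 1*1914) - 1/(5772/11 - 129) = (907 - 1914) - 1/4353/11 = -1007 - 1*11/4353 = -1007 - 11/4353 = -4383482/4353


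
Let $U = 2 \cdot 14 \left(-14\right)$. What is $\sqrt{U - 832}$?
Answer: $6 i \sqrt{34} \approx 34.986 i$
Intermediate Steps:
$U = -392$ ($U = 28 \left(-14\right) = -392$)
$\sqrt{U - 832} = \sqrt{-392 - 832} = \sqrt{-1224} = 6 i \sqrt{34}$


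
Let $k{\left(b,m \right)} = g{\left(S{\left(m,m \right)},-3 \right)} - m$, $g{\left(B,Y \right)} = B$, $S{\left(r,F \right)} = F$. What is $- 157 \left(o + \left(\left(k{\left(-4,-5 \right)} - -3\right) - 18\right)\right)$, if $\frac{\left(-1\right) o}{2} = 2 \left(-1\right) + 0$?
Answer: $1727$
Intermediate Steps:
$o = 4$ ($o = - 2 \left(2 \left(-1\right) + 0\right) = - 2 \left(-2 + 0\right) = \left(-2\right) \left(-2\right) = 4$)
$k{\left(b,m \right)} = 0$ ($k{\left(b,m \right)} = m - m = 0$)
$- 157 \left(o + \left(\left(k{\left(-4,-5 \right)} - -3\right) - 18\right)\right) = - 157 \left(4 + \left(\left(0 - -3\right) - 18\right)\right) = - 157 \left(4 + \left(\left(0 + 3\right) - 18\right)\right) = - 157 \left(4 + \left(3 - 18\right)\right) = - 157 \left(4 - 15\right) = \left(-157\right) \left(-11\right) = 1727$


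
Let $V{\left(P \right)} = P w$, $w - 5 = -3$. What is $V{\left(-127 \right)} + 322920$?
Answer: $322666$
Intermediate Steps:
$w = 2$ ($w = 5 - 3 = 2$)
$V{\left(P \right)} = 2 P$ ($V{\left(P \right)} = P 2 = 2 P$)
$V{\left(-127 \right)} + 322920 = 2 \left(-127\right) + 322920 = -254 + 322920 = 322666$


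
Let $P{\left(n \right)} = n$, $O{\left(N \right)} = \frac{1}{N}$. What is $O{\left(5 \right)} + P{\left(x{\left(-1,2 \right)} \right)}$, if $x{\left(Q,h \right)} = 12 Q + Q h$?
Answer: $- \frac{69}{5} \approx -13.8$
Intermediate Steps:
$O{\left(5 \right)} + P{\left(x{\left(-1,2 \right)} \right)} = \frac{1}{5} - \left(12 + 2\right) = \frac{1}{5} - 14 = - \frac{69}{5}$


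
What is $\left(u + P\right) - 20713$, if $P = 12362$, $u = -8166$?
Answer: $-16517$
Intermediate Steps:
$\left(u + P\right) - 20713 = \left(-8166 + 12362\right) - 20713 = 4196 - 20713 = -16517$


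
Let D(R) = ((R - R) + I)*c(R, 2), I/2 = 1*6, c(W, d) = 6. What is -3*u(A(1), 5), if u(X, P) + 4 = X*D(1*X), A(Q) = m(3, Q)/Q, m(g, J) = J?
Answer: -204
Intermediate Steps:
A(Q) = 1 (A(Q) = Q/Q = 1)
I = 12 (I = 2*(1*6) = 2*6 = 12)
D(R) = 72 (D(R) = ((R - R) + 12)*6 = (0 + 12)*6 = 12*6 = 72)
u(X, P) = -4 + 72*X (u(X, P) = -4 + X*72 = -4 + 72*X)
-3*u(A(1), 5) = -3*(-4 + 72*1) = -3*(-4 + 72) = -3*68 = -204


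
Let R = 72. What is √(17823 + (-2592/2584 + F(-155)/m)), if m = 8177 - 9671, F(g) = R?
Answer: √12809035194007/26809 ≈ 133.50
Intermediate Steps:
F(g) = 72
m = -1494
√(17823 + (-2592/2584 + F(-155)/m)) = √(17823 + (-2592/2584 + 72/(-1494))) = √(17823 + (-2592*1/2584 + 72*(-1/1494))) = √(17823 + (-324/323 - 4/83)) = √(17823 - 28184/26809) = √(477788623/26809) = √12809035194007/26809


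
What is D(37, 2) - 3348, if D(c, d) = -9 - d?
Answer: -3359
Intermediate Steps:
D(37, 2) - 3348 = (-9 - 1*2) - 3348 = (-9 - 2) - 3348 = -11 - 3348 = -3359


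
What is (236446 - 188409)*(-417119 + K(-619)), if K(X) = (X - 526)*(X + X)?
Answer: 48055782467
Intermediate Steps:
K(X) = 2*X*(-526 + X) (K(X) = (-526 + X)*(2*X) = 2*X*(-526 + X))
(236446 - 188409)*(-417119 + K(-619)) = (236446 - 188409)*(-417119 + 2*(-619)*(-526 - 619)) = 48037*(-417119 + 2*(-619)*(-1145)) = 48037*(-417119 + 1417510) = 48037*1000391 = 48055782467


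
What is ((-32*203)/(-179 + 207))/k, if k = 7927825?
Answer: -232/7927825 ≈ -2.9264e-5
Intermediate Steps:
((-32*203)/(-179 + 207))/k = ((-32*203)/(-179 + 207))/7927825 = -6496/28*(1/7927825) = -6496*1/28*(1/7927825) = -232*1/7927825 = -232/7927825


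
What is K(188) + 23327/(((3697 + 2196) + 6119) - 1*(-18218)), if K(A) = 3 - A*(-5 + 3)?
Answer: 11480497/30230 ≈ 379.77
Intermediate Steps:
K(A) = 3 + 2*A (K(A) = 3 - A*(-2) = 3 - (-2)*A = 3 + 2*A)
K(188) + 23327/(((3697 + 2196) + 6119) - 1*(-18218)) = (3 + 2*188) + 23327/(((3697 + 2196) + 6119) - 1*(-18218)) = (3 + 376) + 23327/((5893 + 6119) + 18218) = 379 + 23327/(12012 + 18218) = 379 + 23327/30230 = 11480497/30230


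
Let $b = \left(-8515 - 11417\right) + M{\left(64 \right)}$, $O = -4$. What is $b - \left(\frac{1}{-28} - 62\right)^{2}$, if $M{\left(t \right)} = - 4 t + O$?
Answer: $- \frac{18847697}{784} \approx -24040.0$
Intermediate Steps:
$M{\left(t \right)} = -4 - 4 t$ ($M{\left(t \right)} = - 4 t - 4 = -4 - 4 t$)
$b = -20192$ ($b = \left(-8515 - 11417\right) - 260 = -19932 - 260 = -20192$)
$b - \left(\frac{1}{-28} - 62\right)^{2} = -20192 - \left(\frac{1}{-28} - 62\right)^{2} = -20192 - \left(- \frac{1}{28} - 62\right)^{2} = -20192 - \left(- \frac{1737}{28}\right)^{2} = -20192 - \frac{3017169}{784} = - \frac{18847697}{784}$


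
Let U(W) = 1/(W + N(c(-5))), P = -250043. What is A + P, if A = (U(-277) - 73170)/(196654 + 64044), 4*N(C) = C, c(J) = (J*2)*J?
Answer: -17241639652169/68954621 ≈ -2.5004e+5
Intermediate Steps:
c(J) = 2*J² (c(J) = (2*J)*J = 2*J²)
N(C) = C/4
U(W) = 1/(25/2 + W) (U(W) = 1/(W + (2*(-5)²)/4) = 1/(W + (2*25)/4) = 1/(W + (¼)*50) = 1/(W + 25/2) = 1/(25/2 + W))
A = -19353466/68954621 (A = (2/(25 + 2*(-277)) - 73170)/(196654 + 64044) = (2/(25 - 554) - 73170)/260698 = (2/(-529) - 73170)*(1/260698) = (2*(-1/529) - 73170)*(1/260698) = (-2/529 - 73170)*(1/260698) = -38706932/529*1/260698 = -19353466/68954621 ≈ -0.28067)
A + P = -19353466/68954621 - 250043 = -17241639652169/68954621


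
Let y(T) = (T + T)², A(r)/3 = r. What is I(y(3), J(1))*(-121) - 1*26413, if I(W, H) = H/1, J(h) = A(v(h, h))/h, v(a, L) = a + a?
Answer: -27139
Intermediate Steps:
v(a, L) = 2*a
A(r) = 3*r
J(h) = 6 (J(h) = (3*(2*h))/h = (6*h)/h = 6)
y(T) = 4*T² (y(T) = (2*T)² = 4*T²)
I(W, H) = H (I(W, H) = H*1 = H)
I(y(3), J(1))*(-121) - 1*26413 = 6*(-121) - 1*26413 = -726 - 26413 = -27139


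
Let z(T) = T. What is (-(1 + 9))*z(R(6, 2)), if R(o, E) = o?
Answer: -60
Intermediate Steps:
(-(1 + 9))*z(R(6, 2)) = -(1 + 9)*6 = -1*10*6 = -10*6 = -60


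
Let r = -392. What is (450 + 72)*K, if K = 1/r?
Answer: -261/196 ≈ -1.3316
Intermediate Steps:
K = -1/392 (K = 1/(-392) = -1/392 ≈ -0.0025510)
(450 + 72)*K = (450 + 72)*(-1/392) = 522*(-1/392) = -261/196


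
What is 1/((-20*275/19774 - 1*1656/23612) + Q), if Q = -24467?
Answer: -58362961/1427986893255 ≈ -4.0871e-5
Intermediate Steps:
1/((-20*275/19774 - 1*1656/23612) + Q) = 1/((-20*275/19774 - 1*1656/23612) - 24467) = 1/((-5500*1/19774 - 1656*1/23612) - 24467) = 1/((-2750/9887 - 414/5903) - 24467) = 1/(-20326468/58362961 - 24467) = 1/(-1427986893255/58362961) = -58362961/1427986893255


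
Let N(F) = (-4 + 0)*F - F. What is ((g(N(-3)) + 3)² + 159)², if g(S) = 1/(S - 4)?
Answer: 415956025/14641 ≈ 28410.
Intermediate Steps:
N(F) = -5*F (N(F) = -4*F - F = -5*F)
g(S) = 1/(-4 + S)
((g(N(-3)) + 3)² + 159)² = ((1/(-4 - 5*(-3)) + 3)² + 159)² = ((1/(-4 + 15) + 3)² + 159)² = ((1/11 + 3)² + 159)² = ((34/11)² + 159)² = (1156/121 + 159)² = (20395/121)² = 415956025/14641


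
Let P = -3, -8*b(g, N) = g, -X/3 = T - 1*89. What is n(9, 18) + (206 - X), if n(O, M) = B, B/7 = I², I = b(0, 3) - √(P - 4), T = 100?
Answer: 190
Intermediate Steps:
X = -33 (X = -3*(100 - 1*89) = -3*(100 - 89) = -3*11 = -33)
b(g, N) = -g/8
I = -I*√7 (I = -⅛*0 - √(-3 - 4) = 0 - √(-7) = 0 - I*√7 = -I*√7 ≈ -2.6458*I)
B = -49 (B = 7*(-I*√7)² = 7*(-7) = -49)
n(O, M) = -49
n(9, 18) + (206 - X) = -49 + (206 - 1*(-33)) = -49 + (206 + 33) = -49 + 239 = 190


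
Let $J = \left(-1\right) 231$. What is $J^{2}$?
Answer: $53361$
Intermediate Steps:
$J = -231$
$J^{2} = \left(-231\right)^{2} = 53361$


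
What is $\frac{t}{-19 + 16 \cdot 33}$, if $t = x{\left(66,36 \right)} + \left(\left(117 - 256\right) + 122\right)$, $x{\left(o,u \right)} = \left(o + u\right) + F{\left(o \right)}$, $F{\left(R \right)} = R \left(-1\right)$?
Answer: $\frac{19}{509} \approx 0.037328$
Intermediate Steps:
$F{\left(R \right)} = - R$
$x{\left(o,u \right)} = u$ ($x{\left(o,u \right)} = \left(o + u\right) - o = u$)
$t = 19$ ($t = 36 + \left(\left(117 - 256\right) + 122\right) = 36 + \left(-139 + 122\right) = 36 - 17 = 19$)
$\frac{t}{-19 + 16 \cdot 33} = \frac{19}{-19 + 16 \cdot 33} = \frac{19}{-19 + 528} = \frac{19}{509}$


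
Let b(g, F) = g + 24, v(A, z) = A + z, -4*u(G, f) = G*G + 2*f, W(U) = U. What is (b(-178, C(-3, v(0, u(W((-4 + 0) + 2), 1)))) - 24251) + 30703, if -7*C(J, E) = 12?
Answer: 6298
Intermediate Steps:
u(G, f) = -f/2 - G**2/4 (u(G, f) = -(G*G + 2*f)/4 = -(G**2 + 2*f)/4 = -f/2 - G**2/4)
C(J, E) = -12/7 (C(J, E) = -1/7*12 = -12/7)
b(g, F) = 24 + g
(b(-178, C(-3, v(0, u(W((-4 + 0) + 2), 1)))) - 24251) + 30703 = ((24 - 178) - 24251) + 30703 = (-154 - 24251) + 30703 = -24405 + 30703 = 6298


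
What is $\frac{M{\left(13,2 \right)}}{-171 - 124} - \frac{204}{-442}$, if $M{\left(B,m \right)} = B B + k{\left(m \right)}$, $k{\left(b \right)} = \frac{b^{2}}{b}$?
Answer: $- \frac{453}{3835} \approx -0.11812$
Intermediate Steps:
$k{\left(b \right)} = b$
$M{\left(B,m \right)} = m + B^{2}$ ($M{\left(B,m \right)} = B B + m = B^{2} + m = m + B^{2}$)
$\frac{M{\left(13,2 \right)}}{-171 - 124} - \frac{204}{-442} = \frac{2 + 13^{2}}{-171 - 124} - \frac{204}{-442} = \frac{2 + 169}{-171 - 124} - - \frac{6}{13} = \frac{171}{-295} + \frac{6}{13} = 171 \left(- \frac{1}{295}\right) + \frac{6}{13} = - \frac{171}{295} + \frac{6}{13} = - \frac{453}{3835}$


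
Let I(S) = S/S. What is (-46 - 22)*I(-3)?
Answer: -68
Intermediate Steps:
I(S) = 1
(-46 - 22)*I(-3) = (-46 - 22)*1 = -68*1 = -68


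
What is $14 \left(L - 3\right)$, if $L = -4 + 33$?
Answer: $364$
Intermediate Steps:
$L = 29$
$14 \left(L - 3\right) = 14 \left(29 - 3\right) = 14 \cdot 26 = 364$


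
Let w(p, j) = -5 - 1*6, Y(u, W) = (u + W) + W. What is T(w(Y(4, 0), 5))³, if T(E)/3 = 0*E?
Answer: 0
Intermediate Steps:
Y(u, W) = u + 2*W (Y(u, W) = (W + u) + W = u + 2*W)
w(p, j) = -11 (w(p, j) = -5 - 6 = -11)
T(E) = 0 (T(E) = 3*(0*E) = 3*0 = 0)
T(w(Y(4, 0), 5))³ = 0³ = 0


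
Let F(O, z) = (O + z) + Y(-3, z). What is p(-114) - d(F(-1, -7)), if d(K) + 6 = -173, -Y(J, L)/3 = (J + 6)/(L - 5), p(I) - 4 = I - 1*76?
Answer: -7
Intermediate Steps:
p(I) = -72 + I (p(I) = 4 + (I - 1*76) = 4 + (I - 76) = 4 + (-76 + I) = -72 + I)
Y(J, L) = -3*(6 + J)/(-5 + L) (Y(J, L) = -3*(J + 6)/(L - 5) = -3*(6 + J)/(-5 + L))
F(O, z) = O + z - 9/(-5 + z) (F(O, z) = (O + z) + 3*(-6 - 1*(-3))/(-5 + z) = (O + z) + 3*(-6 + 3)/(-5 + z) = (O + z) + 3*(-3)/(-5 + z) = (O + z) - 9/(-5 + z) = O + z - 9/(-5 + z))
d(K) = -179 (d(K) = -6 - 173 = -179)
p(-114) - d(F(-1, -7)) = (-72 - 114) - 1*(-179) = -186 + 179 = -7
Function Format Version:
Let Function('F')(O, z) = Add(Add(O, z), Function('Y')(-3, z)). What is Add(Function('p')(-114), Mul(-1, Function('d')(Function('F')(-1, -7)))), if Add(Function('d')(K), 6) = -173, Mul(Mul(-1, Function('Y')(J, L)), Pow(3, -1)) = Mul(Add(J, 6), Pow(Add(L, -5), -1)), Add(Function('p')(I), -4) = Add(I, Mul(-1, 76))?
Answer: -7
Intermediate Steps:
Function('p')(I) = Add(-72, I) (Function('p')(I) = Add(4, Add(I, Mul(-1, 76))) = Add(4, Add(I, -76)) = Add(4, Add(-76, I)) = Add(-72, I))
Function('Y')(J, L) = Mul(-3, Pow(Add(-5, L), -1), Add(6, J)) (Function('Y')(J, L) = Mul(-3, Mul(Add(J, 6), Pow(Add(L, -5), -1))) = Mul(-3, Mul(Add(6, J), Pow(Add(-5, L), -1))) = Mul(-3, Mul(Pow(Add(-5, L), -1), Add(6, J))) = Mul(-3, Pow(Add(-5, L), -1), Add(6, J)))
Function('F')(O, z) = Add(O, z, Mul(-9, Pow(Add(-5, z), -1))) (Function('F')(O, z) = Add(Add(O, z), Mul(3, Pow(Add(-5, z), -1), Add(-6, Mul(-1, -3)))) = Add(Add(O, z), Mul(3, Pow(Add(-5, z), -1), Add(-6, 3))) = Add(Add(O, z), Mul(3, Pow(Add(-5, z), -1), -3)) = Add(Add(O, z), Mul(-9, Pow(Add(-5, z), -1))) = Add(O, z, Mul(-9, Pow(Add(-5, z), -1))))
Function('d')(K) = -179 (Function('d')(K) = Add(-6, -173) = -179)
Add(Function('p')(-114), Mul(-1, Function('d')(Function('F')(-1, -7)))) = Add(Add(-72, -114), Mul(-1, -179)) = Add(-186, 179) = -7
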